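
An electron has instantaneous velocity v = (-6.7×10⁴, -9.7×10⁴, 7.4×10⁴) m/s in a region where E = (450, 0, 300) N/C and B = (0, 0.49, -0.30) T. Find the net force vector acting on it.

v×B = (-7160, -2.01×10⁴, -3.28×10⁴) N/C.
E + v×B = (-6710, -2.01×10⁴, -3.25×10⁴) N/C.
F = q(E + v×B) = (−1.602×10⁻¹⁹ C)·(-6710, -2.01×10⁴, -3.25×10⁴) = (1.07×10⁻¹⁵, 3.22×10⁻¹⁵, 5.21×10⁻¹⁵) N.

F ≈ (1.07×10⁻¹⁵, 3.22×10⁻¹⁵, 5.21×10⁻¹⁵) N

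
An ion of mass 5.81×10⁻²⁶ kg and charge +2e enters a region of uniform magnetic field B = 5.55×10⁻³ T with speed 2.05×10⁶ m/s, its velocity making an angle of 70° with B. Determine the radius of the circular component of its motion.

r ≈ 62.9 m

v⊥ = v sinθ = 2.05×10⁶·sin70° ≈ 1.926×10⁶ m/s.
r = m v⊥/(|q|B) = (5.81×10⁻²⁶)(1.926×10⁶)/((3.204×10⁻¹⁹)(5.55×10⁻³)) ≈ 62.9 m.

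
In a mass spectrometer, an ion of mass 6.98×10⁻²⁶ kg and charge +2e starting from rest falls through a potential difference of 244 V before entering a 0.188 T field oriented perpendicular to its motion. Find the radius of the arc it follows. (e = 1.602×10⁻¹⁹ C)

r ≈ 0.0548 m

Acceleration: |q|V = ½mv² ⇒ v = √(2|q|V/m) = √(2·3.204×10⁻¹⁹·244/6.98×10⁻²⁶) ≈ 4.733×10⁴ m/s.
In the field: r = mv/(|q|B) = (6.98×10⁻²⁶)(4.733×10⁴)/((3.204×10⁻¹⁹)(0.188)) ≈ 0.0548 m.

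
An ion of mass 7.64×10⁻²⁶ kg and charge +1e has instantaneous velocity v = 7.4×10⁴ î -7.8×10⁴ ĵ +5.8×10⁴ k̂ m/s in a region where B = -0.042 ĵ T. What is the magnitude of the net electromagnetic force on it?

v×B = (2440, 0, -3110) N/C.
F = q v×B = (1.602×10⁻¹⁹ C)·(2440, 0, -3110) = (3.90×10⁻¹⁶, 0, -4.98×10⁻¹⁶) N.
|F| = 6.33×10⁻¹⁶ N.

|F| ≈ 6.33×10⁻¹⁶ N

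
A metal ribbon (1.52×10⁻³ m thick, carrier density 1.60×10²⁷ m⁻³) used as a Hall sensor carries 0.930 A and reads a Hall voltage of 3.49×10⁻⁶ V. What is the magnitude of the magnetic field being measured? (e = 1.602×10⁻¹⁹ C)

B ≈ 1.46 T

From V_H = IB/(n e t), B = V_H n e t / I.
B = (3.49×10⁻⁶)(1.60×10²⁷)(1.602×10⁻¹⁹)(1.52×10⁻³)/0.930 ≈ 1.46 T.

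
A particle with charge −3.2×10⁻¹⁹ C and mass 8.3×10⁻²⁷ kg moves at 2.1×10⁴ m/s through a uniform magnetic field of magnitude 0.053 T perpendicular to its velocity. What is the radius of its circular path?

The magnetic force provides the centripetal force: |q|vB = mv²/r.
r = mv/(|q|B) = (8.3×10⁻²⁷)(2.1×10⁴)/((3.2×10⁻¹⁹)(0.053)) ≈ 0.010 m.

r ≈ 0.010 m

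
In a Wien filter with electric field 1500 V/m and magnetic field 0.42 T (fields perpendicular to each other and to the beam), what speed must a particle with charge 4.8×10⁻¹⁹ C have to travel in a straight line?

v = 3600 m/s

Zero net Lorentz force requires |qE| = |q v×B|, i.e. E = vB.
v = E/B = 1500/0.42 = 3600 m/s.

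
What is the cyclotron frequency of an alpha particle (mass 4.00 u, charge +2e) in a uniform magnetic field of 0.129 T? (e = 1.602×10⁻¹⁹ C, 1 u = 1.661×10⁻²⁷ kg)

f = |q|B/(2πm).
f = (3.204×10⁻¹⁹)(0.129)/(2π·6.644×10⁻²⁷) ≈ 9.90×10⁵ Hz.

f ≈ 9.90×10⁵ Hz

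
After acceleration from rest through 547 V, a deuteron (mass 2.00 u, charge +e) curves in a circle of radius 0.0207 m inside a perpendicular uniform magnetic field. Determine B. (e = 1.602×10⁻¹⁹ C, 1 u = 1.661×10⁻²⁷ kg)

v = √(2|q|V/m) = √(2·1.602×10⁻¹⁹·547/3.322×10⁻²⁷) ≈ 2.297×10⁵ m/s.
B = mv/(|q|r) = (3.322×10⁻²⁷)(2.297×10⁵)/((1.602×10⁻¹⁹)(0.0207)) ≈ 0.230 T.

B ≈ 0.230 T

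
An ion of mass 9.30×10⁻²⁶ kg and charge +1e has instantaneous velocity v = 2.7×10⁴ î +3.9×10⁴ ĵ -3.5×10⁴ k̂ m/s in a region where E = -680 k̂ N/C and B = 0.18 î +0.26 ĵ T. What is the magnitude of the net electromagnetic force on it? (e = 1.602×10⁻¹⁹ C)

v×B = (9100, -6300, 0) N/C.
E + v×B = (9100, -6300, -680) N/C.
F = q(E + v×B) = (1.602×10⁻¹⁹ C)·(9100, -6300, -680) = (1.46×10⁻¹⁵, -1.01×10⁻¹⁵, -1.09×10⁻¹⁶) N.
|F| = 1.78×10⁻¹⁵ N.

|F| ≈ 1.78×10⁻¹⁵ N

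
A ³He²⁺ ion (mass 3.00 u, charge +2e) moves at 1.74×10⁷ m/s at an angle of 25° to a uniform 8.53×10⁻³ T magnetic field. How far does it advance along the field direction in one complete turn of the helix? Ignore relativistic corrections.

v∥ = v cosθ = 1.74×10⁷·cos25° ≈ 1.577×10⁷ m/s.
T = 2πm/(|q|B) = 2π(4.983×10⁻²⁷)/((3.204×10⁻¹⁹)(8.53×10⁻³)) ≈ 1.146×10⁻⁵ s.
pitch = v∥ T = (1.577×10⁷)(1.146×10⁻⁵) ≈ 181 m.

p ≈ 181 m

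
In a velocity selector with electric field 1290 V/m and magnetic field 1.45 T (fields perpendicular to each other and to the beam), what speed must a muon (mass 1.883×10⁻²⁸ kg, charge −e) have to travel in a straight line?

For undeflected motion the electric and magnetic forces balance: qE = qvB.
v = E/B = 1290/1.45 = 890 m/s.

v = 890 m/s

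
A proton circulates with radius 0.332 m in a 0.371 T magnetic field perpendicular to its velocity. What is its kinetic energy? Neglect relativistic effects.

KE ≈ 1.16×10⁻¹³ J

v = |q|Br/m, then KE = ½mv² = (qBr)²/(2m).
v = (1.602×10⁻¹⁹)(0.371)(0.332)/1.673×10⁻²⁷ ≈ 1.179×10⁷ m/s.
KE = ½(1.673×10⁻²⁷)(1.179×10⁷)² ≈ 1.16×10⁻¹³ J.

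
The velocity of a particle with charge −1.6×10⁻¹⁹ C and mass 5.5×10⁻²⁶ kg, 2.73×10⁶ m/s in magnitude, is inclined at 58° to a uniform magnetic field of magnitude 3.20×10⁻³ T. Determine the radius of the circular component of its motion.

r ≈ 249 m

v⊥ = v sinθ = 2.73×10⁶·sin58° ≈ 2.315×10⁶ m/s.
r = m v⊥/(|q|B) = (5.5×10⁻²⁶)(2.315×10⁶)/((1.6×10⁻¹⁹)(3.20×10⁻³)) ≈ 249 m.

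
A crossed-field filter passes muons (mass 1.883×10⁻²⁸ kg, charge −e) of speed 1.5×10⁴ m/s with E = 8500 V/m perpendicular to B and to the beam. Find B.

B = 0.57 T

Balance of forces in the selector: qE = qvB ⇒ B = E/v.
B = 8500/1.5×10⁴ = 0.57 T.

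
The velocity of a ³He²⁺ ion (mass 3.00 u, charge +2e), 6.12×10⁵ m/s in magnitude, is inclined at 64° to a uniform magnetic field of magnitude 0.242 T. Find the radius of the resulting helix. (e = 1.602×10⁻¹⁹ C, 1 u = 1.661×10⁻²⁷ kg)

v⊥ = v sinθ = 6.12×10⁵·sin64° ≈ 5.501×10⁵ m/s.
r = m v⊥/(|q|B) = (4.983×10⁻²⁷)(5.501×10⁵)/((3.204×10⁻¹⁹)(0.242)) ≈ 0.0354 m.

r ≈ 0.0354 m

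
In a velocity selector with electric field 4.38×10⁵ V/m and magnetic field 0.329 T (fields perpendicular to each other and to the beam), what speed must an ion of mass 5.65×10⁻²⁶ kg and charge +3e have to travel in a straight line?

v = 1.33×10⁶ m/s

Zero net Lorentz force requires |qE| = |q v×B|, i.e. E = vB.
v = E/B = 4.38×10⁵/0.329 = 1.33×10⁶ m/s.
The result is independent of the particle's charge and mass.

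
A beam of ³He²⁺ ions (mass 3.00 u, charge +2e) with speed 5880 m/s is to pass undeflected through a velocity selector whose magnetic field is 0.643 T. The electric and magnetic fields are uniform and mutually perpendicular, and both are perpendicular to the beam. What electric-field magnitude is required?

E = 3780 V/m

For straight-line motion qE = qvB, so E = vB.
E = 5880 × 0.643 = 3780 V/m.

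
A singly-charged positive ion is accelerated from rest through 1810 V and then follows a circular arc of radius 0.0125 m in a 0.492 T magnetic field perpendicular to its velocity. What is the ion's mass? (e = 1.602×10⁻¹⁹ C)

Combine |q|V = ½mv² and r = mv/(|q|B): eliminate v to get m = qB²r²/(2V).
m = (1.602×10⁻¹⁹)(0.492)²(0.0125)²/(2·1810) ≈ 1.67×10⁻²⁷ kg.

m ≈ 1.67×10⁻²⁷ kg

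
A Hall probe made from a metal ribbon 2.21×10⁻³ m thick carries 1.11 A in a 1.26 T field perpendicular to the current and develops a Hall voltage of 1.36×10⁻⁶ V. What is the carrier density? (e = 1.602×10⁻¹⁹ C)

n ≈ 2.90×10²⁷ m⁻³

From V_H = IB/(n e t), n = IB/(V_H e t).
n = (1.11)(1.26)/((1.36×10⁻⁶)(1.602×10⁻¹⁹)(2.21×10⁻³)) ≈ 2.90×10²⁷ m⁻³.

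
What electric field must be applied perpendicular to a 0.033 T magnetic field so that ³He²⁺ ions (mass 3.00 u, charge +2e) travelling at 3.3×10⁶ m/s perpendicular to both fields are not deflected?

For straight-line motion qE = qvB, so E = vB.
E = 3.3×10⁶ × 0.033 = 1.1×10⁵ V/m.

E = 1.1×10⁵ V/m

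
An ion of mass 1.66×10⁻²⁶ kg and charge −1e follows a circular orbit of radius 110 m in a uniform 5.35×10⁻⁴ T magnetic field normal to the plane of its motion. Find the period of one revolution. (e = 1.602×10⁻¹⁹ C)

T ≈ 1.22×10⁻³ s

The cyclotron period depends only on m, q, B: T = 2πm/(|q|B).
T = 2π(1.66×10⁻²⁶)/((1.602×10⁻¹⁹)(5.35×10⁻⁴)) ≈ 1.22×10⁻³ s.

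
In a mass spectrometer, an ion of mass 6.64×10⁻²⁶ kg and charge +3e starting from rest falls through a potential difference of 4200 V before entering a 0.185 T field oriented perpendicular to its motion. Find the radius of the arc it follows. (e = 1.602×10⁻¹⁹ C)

r ≈ 0.184 m

Acceleration: |q|V = ½mv² ⇒ v = √(2|q|V/m) = √(2·4.806×10⁻¹⁹·4200/6.64×10⁻²⁶) ≈ 2.466×10⁵ m/s.
In the field: r = mv/(|q|B) = (6.64×10⁻²⁶)(2.466×10⁵)/((4.806×10⁻¹⁹)(0.185)) ≈ 0.184 m.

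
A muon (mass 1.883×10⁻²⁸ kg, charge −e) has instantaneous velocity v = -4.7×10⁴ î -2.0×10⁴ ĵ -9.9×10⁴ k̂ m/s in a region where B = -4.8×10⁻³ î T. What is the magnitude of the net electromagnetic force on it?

v×B = (0, 475, -96.0) N/C.
F = q v×B = (−1.602×10⁻¹⁹ C)·(0, 475, -96.0) = (0, -7.61×10⁻¹⁷, 1.54×10⁻¹⁷) N.
|F| = 7.77×10⁻¹⁷ N.

|F| ≈ 7.77×10⁻¹⁷ N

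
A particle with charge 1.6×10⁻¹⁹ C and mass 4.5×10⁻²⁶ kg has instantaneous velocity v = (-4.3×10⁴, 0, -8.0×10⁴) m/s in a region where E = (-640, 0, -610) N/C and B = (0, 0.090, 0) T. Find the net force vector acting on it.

v×B = (7200, 0, -3870) N/C.
E + v×B = (6560, 0, -4480) N/C.
F = q(E + v×B) = (1.6×10⁻¹⁹ C)·(6560, 0, -4480) = (1.05×10⁻¹⁵, 0, -7.17×10⁻¹⁶) N.

F ≈ (1.05×10⁻¹⁵, 0, -7.17×10⁻¹⁶) N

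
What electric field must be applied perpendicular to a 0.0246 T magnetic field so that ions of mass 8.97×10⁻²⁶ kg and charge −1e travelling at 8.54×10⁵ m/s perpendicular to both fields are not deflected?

E = 2.10×10⁴ V/m

For straight-line motion qE = qvB, so E = vB.
E = 8.54×10⁵ × 0.0246 = 2.10×10⁴ V/m.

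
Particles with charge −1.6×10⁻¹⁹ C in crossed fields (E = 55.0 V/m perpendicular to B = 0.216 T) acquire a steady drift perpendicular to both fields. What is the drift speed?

The steady drift has the magnetic force balancing the electric force, so v_d = E/B.
v_d = 55.0/0.216 = 255 m/s.

v_d ≈ 255 m/s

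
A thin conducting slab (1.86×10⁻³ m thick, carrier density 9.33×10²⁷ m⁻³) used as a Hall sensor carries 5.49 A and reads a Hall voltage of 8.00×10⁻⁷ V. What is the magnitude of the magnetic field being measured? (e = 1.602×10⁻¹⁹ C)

B ≈ 0.405 T

From V_H = IB/(n e t), B = V_H n e t / I.
B = (8.00×10⁻⁷)(9.33×10²⁷)(1.602×10⁻¹⁹)(1.86×10⁻³)/5.49 ≈ 0.405 T.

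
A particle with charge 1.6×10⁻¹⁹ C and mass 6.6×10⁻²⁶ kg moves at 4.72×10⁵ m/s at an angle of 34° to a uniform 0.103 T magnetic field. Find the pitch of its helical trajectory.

v∥ = v cosθ = 4.72×10⁵·cos34° ≈ 3.913×10⁵ m/s.
T = 2πm/(|q|B) = 2π(6.6×10⁻²⁶)/((1.6×10⁻¹⁹)(0.103)) ≈ 2.516×10⁻⁵ s.
pitch = v∥ T = (3.913×10⁵)(2.516×10⁻⁵) ≈ 9.85 m.

p ≈ 9.85 m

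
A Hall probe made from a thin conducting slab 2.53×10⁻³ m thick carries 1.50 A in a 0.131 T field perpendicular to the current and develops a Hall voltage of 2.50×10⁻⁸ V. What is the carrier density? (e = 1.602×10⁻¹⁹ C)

From V_H = IB/(n e t), n = IB/(V_H e t).
n = (1.50)(0.131)/((2.50×10⁻⁸)(1.602×10⁻¹⁹)(2.53×10⁻³)) ≈ 1.94×10²⁸ m⁻³.

n ≈ 1.94×10²⁸ m⁻³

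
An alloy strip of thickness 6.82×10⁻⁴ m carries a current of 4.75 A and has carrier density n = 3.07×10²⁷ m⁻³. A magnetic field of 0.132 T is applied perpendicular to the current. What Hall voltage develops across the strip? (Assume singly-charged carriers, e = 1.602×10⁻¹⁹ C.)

V_H ≈ 1.87×10⁻⁶ V

V_H = IB/(n e t).
V_H = (4.75)(0.132)/((3.07×10²⁷)(1.602×10⁻¹⁹)(6.82×10⁻⁴)) ≈ 1.87×10⁻⁶ V.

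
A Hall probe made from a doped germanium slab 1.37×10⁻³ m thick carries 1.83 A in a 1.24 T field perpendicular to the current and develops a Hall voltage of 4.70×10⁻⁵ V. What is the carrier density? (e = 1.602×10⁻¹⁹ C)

From V_H = IB/(n e t), n = IB/(V_H e t).
n = (1.83)(1.24)/((4.70×10⁻⁵)(1.602×10⁻¹⁹)(1.37×10⁻³)) ≈ 2.20×10²⁶ m⁻³.

n ≈ 2.20×10²⁶ m⁻³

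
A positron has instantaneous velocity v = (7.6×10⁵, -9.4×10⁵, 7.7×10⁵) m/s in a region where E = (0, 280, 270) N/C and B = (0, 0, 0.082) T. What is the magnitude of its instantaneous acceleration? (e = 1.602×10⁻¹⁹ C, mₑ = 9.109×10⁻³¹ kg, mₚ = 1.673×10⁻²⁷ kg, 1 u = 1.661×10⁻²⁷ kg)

v×B = (-7.71×10⁴, -6.23×10⁴, 0) N/C.
E + v×B = (-7.71×10⁴, -6.20×10⁴, 270) N/C.
F = q(E + v×B) = (1.602×10⁻¹⁹ C)·(-7.71×10⁴, -6.20×10⁴, 270) = (-1.23×10⁻¹⁴, -9.94×10⁻¹⁵, 4.33×10⁻¹⁷) N.
|a| = |F|/m = 1.585×10⁻¹⁴/9.109×10⁻³¹ ≈ 1.74×10¹⁶ m/s².

|a| ≈ 1.74×10¹⁶ m/s²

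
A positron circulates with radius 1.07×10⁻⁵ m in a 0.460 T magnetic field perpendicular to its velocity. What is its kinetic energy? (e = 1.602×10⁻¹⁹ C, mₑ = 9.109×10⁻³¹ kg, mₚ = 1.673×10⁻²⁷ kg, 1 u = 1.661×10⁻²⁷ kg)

KE ≈ 3.41×10⁻¹⁹ J

v = |q|Br/m, then KE = ½mv² = (qBr)²/(2m).
v = (1.602×10⁻¹⁹)(0.460)(1.07×10⁻⁵)/9.109×10⁻³¹ ≈ 8.656×10⁵ m/s.
KE = ½(9.109×10⁻³¹)(8.656×10⁵)² ≈ 3.41×10⁻¹⁹ J.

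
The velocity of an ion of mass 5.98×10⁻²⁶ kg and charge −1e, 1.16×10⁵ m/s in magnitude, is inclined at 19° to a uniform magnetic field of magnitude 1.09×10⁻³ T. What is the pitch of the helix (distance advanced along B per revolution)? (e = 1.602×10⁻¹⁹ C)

p ≈ 236 m

v∥ = v cosθ = 1.16×10⁵·cos19° ≈ 1.097×10⁵ m/s.
T = 2πm/(|q|B) = 2π(5.98×10⁻²⁶)/((1.602×10⁻¹⁹)(1.09×10⁻³)) ≈ 2.152×10⁻³ s.
pitch = v∥ T = (1.097×10⁵)(2.152×10⁻³) ≈ 236 m.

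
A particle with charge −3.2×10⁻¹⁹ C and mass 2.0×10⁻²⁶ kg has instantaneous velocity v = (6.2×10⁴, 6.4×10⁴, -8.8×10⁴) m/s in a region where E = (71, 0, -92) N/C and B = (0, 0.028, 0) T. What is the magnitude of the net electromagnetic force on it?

|F| ≈ 9.67×10⁻¹⁶ N

v×B = (2460, 0, 1740) N/C.
E + v×B = (2540, 0, 1640) N/C.
F = q(E + v×B) = (−3.2×10⁻¹⁹ C)·(2540, 0, 1640) = (-8.11×10⁻¹⁶, 0, -5.26×10⁻¹⁶) N.
|F| = 9.67×10⁻¹⁶ N.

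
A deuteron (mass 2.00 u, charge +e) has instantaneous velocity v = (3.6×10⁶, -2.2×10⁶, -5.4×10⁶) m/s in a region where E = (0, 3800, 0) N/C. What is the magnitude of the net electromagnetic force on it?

|F| ≈ 6.09×10⁻¹⁶ N

Only an electric field acts, so F = qE = (1.602×10⁻¹⁹ C)·(0, 3800, 0) = (0, 6.09×10⁻¹⁶, 0) N.
|F| = 6.09×10⁻¹⁶ N.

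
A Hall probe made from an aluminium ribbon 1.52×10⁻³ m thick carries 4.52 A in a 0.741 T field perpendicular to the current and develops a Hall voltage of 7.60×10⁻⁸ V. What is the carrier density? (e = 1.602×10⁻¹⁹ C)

From V_H = IB/(n e t), n = IB/(V_H e t).
n = (4.52)(0.741)/((7.60×10⁻⁸)(1.602×10⁻¹⁹)(1.52×10⁻³)) ≈ 1.81×10²⁹ m⁻³.

n ≈ 1.81×10²⁹ m⁻³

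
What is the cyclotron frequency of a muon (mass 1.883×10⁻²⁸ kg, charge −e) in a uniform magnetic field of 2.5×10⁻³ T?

f = |q|B/(2πm).
f = (1.602×10⁻¹⁹)(2.5×10⁻³)/(2π·1.883×10⁻²⁸) ≈ 3.4×10⁵ Hz.

f ≈ 3.4×10⁵ Hz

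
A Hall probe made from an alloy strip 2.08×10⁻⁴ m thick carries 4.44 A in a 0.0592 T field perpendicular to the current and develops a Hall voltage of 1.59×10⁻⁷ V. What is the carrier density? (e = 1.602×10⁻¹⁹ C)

n ≈ 4.96×10²⁸ m⁻³

From V_H = IB/(n e t), n = IB/(V_H e t).
n = (4.44)(0.0592)/((1.59×10⁻⁷)(1.602×10⁻¹⁹)(2.08×10⁻⁴)) ≈ 4.96×10²⁸ m⁻³.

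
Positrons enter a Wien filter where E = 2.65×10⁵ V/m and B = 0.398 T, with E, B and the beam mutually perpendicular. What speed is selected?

v = 6.66×10⁵ m/s

Zero net Lorentz force requires |qE| = |q v×B|, i.e. E = vB.
v = E/B = 2.65×10⁵/0.398 = 6.66×10⁵ m/s.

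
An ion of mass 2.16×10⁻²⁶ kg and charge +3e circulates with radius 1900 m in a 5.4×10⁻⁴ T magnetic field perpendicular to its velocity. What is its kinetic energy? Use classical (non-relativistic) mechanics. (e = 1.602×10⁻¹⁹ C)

v = |q|Br/m, then KE = ½mv² = (qBr)²/(2m).
v = (4.806×10⁻¹⁹)(5.4×10⁻⁴)(1900)/2.16×10⁻²⁶ ≈ 2.283×10⁷ m/s.
KE = ½(2.16×10⁻²⁶)(2.283×10⁷)² ≈ 5.6×10⁻¹² J.

KE ≈ 5.6×10⁻¹² J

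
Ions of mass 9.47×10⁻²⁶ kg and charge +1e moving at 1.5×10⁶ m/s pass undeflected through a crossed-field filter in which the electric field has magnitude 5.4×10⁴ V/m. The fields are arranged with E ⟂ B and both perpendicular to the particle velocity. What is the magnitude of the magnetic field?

Balance of forces in the selector: qE = qvB ⇒ B = E/v.
B = 5.4×10⁴/1.5×10⁶ = 0.036 T.

B = 0.036 T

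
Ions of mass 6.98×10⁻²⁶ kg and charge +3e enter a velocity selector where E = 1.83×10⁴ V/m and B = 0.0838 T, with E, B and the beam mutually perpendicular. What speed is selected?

v = 2.18×10⁵ m/s

Zero net Lorentz force requires |qE| = |q v×B|, i.e. E = vB.
v = E/B = 1.83×10⁴/0.0838 = 2.18×10⁵ m/s.
The result is independent of the particle's charge and mass.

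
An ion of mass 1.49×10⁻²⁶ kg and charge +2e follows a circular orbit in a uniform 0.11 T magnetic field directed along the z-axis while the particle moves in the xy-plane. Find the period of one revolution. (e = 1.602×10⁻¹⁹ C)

T ≈ 2.7×10⁻⁶ s

The cyclotron period depends only on m, q, B: T = 2πm/(|q|B).
T = 2π(1.49×10⁻²⁶)/((3.204×10⁻¹⁹)(0.11)) ≈ 2.7×10⁻⁶ s.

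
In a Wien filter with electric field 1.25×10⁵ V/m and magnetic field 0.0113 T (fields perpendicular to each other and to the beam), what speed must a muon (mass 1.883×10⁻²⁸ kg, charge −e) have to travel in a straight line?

v = 1.11×10⁷ m/s

For undeflected motion the electric and magnetic forces balance: qE = qvB.
v = E/B = 1.25×10⁵/0.0113 = 1.11×10⁷ m/s.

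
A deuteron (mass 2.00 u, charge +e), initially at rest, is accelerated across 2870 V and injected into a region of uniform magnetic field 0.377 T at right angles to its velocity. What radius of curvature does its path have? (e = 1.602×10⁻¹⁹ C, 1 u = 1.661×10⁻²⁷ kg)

Acceleration: |q|V = ½mv² ⇒ v = √(2|q|V/m) = √(2·1.602×10⁻¹⁹·2870/3.322×10⁻²⁷) ≈ 5.261×10⁵ m/s.
In the field: r = mv/(|q|B) = (3.322×10⁻²⁷)(5.261×10⁵)/((1.602×10⁻¹⁹)(0.377)) ≈ 0.0289 m.

r ≈ 0.0289 m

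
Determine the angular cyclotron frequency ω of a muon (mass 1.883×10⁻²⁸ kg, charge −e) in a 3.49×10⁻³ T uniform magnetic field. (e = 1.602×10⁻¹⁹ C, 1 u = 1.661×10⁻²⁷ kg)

ω ≈ 2.97×10⁶ rad/s

ω = |q|B/m.
ω = (1.602×10⁻¹⁹)(3.49×10⁻³)/1.883×10⁻²⁸ ≈ 2.97×10⁶ rad/s.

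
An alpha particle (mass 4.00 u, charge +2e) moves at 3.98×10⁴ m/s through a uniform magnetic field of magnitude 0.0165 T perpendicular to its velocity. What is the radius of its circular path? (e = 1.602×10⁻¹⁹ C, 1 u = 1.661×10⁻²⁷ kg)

r ≈ 0.0500 m

The magnetic force provides the centripetal force: |q|vB = mv²/r.
r = mv/(|q|B) = (6.644×10⁻²⁷)(3.98×10⁴)/((3.204×10⁻¹⁹)(0.0165)) ≈ 0.0500 m.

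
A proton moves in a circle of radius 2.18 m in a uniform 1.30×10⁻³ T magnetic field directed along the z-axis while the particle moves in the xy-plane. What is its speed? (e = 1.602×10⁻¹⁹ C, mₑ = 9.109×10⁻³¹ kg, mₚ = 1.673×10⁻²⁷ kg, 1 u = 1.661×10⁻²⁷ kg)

From |q|vB = mv²/r, v = |q|Br/m.
v = (1.602×10⁻¹⁹)(1.30×10⁻³)(2.18)/1.673×10⁻²⁷ ≈ 2.71×10⁵ m/s.

v ≈ 2.71×10⁵ m/s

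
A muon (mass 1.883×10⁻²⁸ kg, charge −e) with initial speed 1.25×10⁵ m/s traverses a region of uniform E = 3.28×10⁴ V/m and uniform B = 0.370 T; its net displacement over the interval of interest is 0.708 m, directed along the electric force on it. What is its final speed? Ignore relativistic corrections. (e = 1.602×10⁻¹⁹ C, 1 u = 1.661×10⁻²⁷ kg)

B does no work; ΔKE = |q|E d.
½mv_f² = ½mv₀² + |q|Ed = ½(1.883×10⁻²⁸)(1.25×10⁵)² + (1.602×10⁻¹⁹)(3.28×10⁴)(0.708) ≈ 1.471×10⁻¹⁸ J + 3.720×10⁻¹⁵ J ≈ 3.722×10⁻¹⁵ J.
v_f = √(2·3.722×10⁻¹⁵/1.883×10⁻²⁸) ≈ 6.29×10⁶ m/s.

v_f ≈ 6.29×10⁶ m/s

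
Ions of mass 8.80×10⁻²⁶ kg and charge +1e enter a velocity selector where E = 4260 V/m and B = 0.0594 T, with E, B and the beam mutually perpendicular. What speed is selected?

Straight-line motion ⇒ electric and magnetic forces cancel, so E = vB.
v = E/B = 4260/0.0594 = 7.17×10⁴ m/s.

v = 7.17×10⁴ m/s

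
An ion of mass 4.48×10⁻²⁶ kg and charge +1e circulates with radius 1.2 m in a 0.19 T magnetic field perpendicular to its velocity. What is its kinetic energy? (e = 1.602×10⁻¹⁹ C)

KE ≈ 1.5×10⁻¹⁴ J

v = |q|Br/m, then KE = ½mv² = (qBr)²/(2m).
v = (1.602×10⁻¹⁹)(0.19)(1.2)/4.48×10⁻²⁶ ≈ 8.153×10⁵ m/s.
KE = ½(4.48×10⁻²⁶)(8.153×10⁵)² ≈ 1.5×10⁻¹⁴ J.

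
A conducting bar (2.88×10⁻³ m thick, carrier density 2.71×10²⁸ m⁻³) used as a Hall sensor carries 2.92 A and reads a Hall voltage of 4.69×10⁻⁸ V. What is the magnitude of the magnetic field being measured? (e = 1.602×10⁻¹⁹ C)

From V_H = IB/(n e t), B = V_H n e t / I.
B = (4.69×10⁻⁸)(2.71×10²⁸)(1.602×10⁻¹⁹)(2.88×10⁻³)/2.92 ≈ 0.201 T.

B ≈ 0.201 T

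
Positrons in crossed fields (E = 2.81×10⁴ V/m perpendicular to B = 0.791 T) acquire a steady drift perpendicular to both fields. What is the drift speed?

In crossed fields the guiding centre drifts at v_d = |E×B|/B² = E/B, independent of charge and mass.
v_d = 2.81×10⁴/0.791 = 3.55×10⁴ m/s.

v_d ≈ 3.55×10⁴ m/s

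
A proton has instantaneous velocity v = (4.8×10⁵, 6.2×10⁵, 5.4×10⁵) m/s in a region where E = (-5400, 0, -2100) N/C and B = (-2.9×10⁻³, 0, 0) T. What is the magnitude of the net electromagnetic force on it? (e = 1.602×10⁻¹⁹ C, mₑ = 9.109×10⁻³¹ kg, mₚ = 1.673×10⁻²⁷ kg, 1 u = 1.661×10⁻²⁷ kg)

v×B = (0, -1570, 1800) N/C.
E + v×B = (-5400, -1570, -302) N/C.
F = q(E + v×B) = (1.602×10⁻¹⁹ C)·(-5400, -1570, -302) = (-8.65×10⁻¹⁶, -2.51×10⁻¹⁶, -4.84×10⁻¹⁷) N.
|F| = 9.02×10⁻¹⁶ N.

|F| ≈ 9.02×10⁻¹⁶ N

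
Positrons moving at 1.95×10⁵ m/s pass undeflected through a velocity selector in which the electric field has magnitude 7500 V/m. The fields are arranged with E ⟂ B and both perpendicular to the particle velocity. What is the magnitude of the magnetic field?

B = 0.0385 T

Balance of forces in the selector: qE = qvB ⇒ B = E/v.
B = 7500/1.95×10⁵ = 0.0385 T.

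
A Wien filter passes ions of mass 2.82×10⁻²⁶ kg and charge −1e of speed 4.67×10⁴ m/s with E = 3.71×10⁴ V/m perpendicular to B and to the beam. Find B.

Balance of forces in the selector: qE = qvB ⇒ B = E/v.
B = 3.71×10⁴/4.67×10⁴ = 0.794 T.

B = 0.794 T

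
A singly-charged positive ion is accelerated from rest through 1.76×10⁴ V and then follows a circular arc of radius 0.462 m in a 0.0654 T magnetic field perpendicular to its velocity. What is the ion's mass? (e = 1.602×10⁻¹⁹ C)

m ≈ 4.15×10⁻²⁷ kg

Combine |q|V = ½mv² and r = mv/(|q|B): eliminate v to get m = qB²r²/(2V).
m = (1.602×10⁻¹⁹)(0.0654)²(0.462)²/(2·1.76×10⁴) ≈ 4.15×10⁻²⁷ kg.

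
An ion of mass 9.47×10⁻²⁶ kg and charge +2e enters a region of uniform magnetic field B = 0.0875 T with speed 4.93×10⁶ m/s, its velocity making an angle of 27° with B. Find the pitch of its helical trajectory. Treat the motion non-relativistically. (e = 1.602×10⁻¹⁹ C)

v∥ = v cosθ = 4.93×10⁶·cos27° ≈ 4.393×10⁶ m/s.
T = 2πm/(|q|B) = 2π(9.47×10⁻²⁶)/((3.204×10⁻¹⁹)(0.0875)) ≈ 2.122×10⁻⁵ s.
pitch = v∥ T = (4.393×10⁶)(2.122×10⁻⁵) ≈ 93.2 m.

p ≈ 93.2 m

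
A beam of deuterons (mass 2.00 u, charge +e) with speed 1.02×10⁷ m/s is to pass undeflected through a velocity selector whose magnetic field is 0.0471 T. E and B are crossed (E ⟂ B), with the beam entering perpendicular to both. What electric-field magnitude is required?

For straight-line motion qE = qvB, so E = vB.
E = 1.02×10⁷ × 0.0471 = 4.80×10⁵ V/m.

E = 4.80×10⁵ V/m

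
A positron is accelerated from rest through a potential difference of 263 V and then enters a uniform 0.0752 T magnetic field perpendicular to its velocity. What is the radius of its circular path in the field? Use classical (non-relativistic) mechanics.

r ≈ 7.27×10⁻⁴ m

Acceleration: |q|V = ½mv² ⇒ v = √(2|q|V/m) = √(2·1.602×10⁻¹⁹·263/9.109×10⁻³¹) ≈ 9.618×10⁶ m/s.
In the field: r = mv/(|q|B) = (9.109×10⁻³¹)(9.618×10⁶)/((1.602×10⁻¹⁹)(0.0752)) ≈ 7.27×10⁻⁴ m.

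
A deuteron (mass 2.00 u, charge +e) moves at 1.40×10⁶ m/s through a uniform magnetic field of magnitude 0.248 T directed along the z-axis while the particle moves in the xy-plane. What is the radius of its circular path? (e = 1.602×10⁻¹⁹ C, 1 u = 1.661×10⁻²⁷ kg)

r ≈ 0.117 m

The magnetic force provides the centripetal force: |q|vB = mv²/r.
r = mv/(|q|B) = (3.322×10⁻²⁷)(1.40×10⁶)/((1.602×10⁻¹⁹)(0.248)) ≈ 0.117 m.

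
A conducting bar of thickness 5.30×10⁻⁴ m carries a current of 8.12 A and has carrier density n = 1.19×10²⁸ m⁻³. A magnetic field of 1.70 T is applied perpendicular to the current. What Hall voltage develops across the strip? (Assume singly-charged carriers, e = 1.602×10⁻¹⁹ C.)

V_H = IB/(n e t).
V_H = (8.12)(1.70)/((1.19×10²⁸)(1.602×10⁻¹⁹)(5.30×10⁻⁴)) ≈ 1.37×10⁻⁵ V.

V_H ≈ 1.37×10⁻⁵ V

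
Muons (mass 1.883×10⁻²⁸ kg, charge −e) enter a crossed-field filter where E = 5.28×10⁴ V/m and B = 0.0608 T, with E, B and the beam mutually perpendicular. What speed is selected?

v = 8.68×10⁵ m/s

For undeflected motion the electric and magnetic forces balance: qE = qvB.
v = E/B = 5.28×10⁴/0.0608 = 8.68×10⁵ m/s.
The result is independent of the particle's charge and mass.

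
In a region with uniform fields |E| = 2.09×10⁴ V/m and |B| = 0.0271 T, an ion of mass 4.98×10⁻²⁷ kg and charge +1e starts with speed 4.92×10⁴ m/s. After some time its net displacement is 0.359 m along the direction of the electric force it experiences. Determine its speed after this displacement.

v_f ≈ 6.97×10⁵ m/s

B does no work; ΔKE = |q|E d.
½mv_f² = ½mv₀² + |q|Ed = ½(4.98×10⁻²⁷)(4.92×10⁴)² + (1.602×10⁻¹⁹)(2.09×10⁴)(0.359) ≈ 6.027×10⁻¹⁸ J + 1.202×10⁻¹⁵ J ≈ 1.208×10⁻¹⁵ J.
v_f = √(2·1.208×10⁻¹⁵/4.98×10⁻²⁷) ≈ 6.97×10⁵ m/s.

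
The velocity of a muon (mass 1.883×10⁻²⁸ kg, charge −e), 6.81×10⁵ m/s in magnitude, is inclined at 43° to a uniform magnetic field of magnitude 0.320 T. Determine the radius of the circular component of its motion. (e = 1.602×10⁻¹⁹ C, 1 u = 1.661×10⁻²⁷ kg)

r ≈ 1.71×10⁻³ m

v⊥ = v sinθ = 6.81×10⁵·sin43° ≈ 4.644×10⁵ m/s.
r = m v⊥/(|q|B) = (1.883×10⁻²⁸)(4.644×10⁵)/((1.602×10⁻¹⁹)(0.320)) ≈ 1.71×10⁻³ m.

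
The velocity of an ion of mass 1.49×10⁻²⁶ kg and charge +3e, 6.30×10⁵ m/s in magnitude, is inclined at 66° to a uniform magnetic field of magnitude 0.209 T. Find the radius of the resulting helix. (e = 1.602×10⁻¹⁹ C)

v⊥ = v sinθ = 6.30×10⁵·sin66° ≈ 5.755×10⁵ m/s.
r = m v⊥/(|q|B) = (1.49×10⁻²⁶)(5.755×10⁵)/((4.806×10⁻¹⁹)(0.209)) ≈ 0.0854 m.

r ≈ 0.0854 m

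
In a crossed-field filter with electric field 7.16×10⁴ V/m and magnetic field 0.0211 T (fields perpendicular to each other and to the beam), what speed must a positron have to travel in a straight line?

v = 3.39×10⁶ m/s

Straight-line motion ⇒ electric and magnetic forces cancel, so E = vB.
v = E/B = 7.16×10⁴/0.0211 = 3.39×10⁶ m/s.
The result is independent of the particle's charge and mass.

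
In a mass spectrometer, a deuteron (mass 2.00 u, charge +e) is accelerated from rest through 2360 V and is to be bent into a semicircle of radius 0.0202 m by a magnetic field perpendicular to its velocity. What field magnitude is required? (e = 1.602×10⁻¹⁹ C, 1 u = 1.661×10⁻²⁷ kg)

v = √(2|q|V/m) = √(2·1.602×10⁻¹⁹·2360/3.322×10⁻²⁷) ≈ 4.771×10⁵ m/s.
B = mv/(|q|r) = (3.322×10⁻²⁷)(4.771×10⁵)/((1.602×10⁻¹⁹)(0.0202)) ≈ 0.490 T.

B ≈ 0.490 T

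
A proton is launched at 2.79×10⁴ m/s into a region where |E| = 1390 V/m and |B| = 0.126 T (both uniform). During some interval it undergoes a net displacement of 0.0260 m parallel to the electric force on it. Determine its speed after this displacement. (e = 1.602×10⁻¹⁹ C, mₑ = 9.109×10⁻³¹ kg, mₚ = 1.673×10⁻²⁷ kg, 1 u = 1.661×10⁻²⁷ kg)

v_f ≈ 8.77×10⁴ m/s

B does no work; ΔKE = |q|E d.
½mv_f² = ½mv₀² + |q|Ed = ½(1.673×10⁻²⁷)(2.79×10⁴)² + (1.602×10⁻¹⁹)(1390)(0.0260) ≈ 6.511×10⁻¹⁹ J + 5.790×10⁻¹⁸ J ≈ 6.441×10⁻¹⁸ J.
v_f = √(2·6.441×10⁻¹⁸/1.673×10⁻²⁷) ≈ 8.77×10⁴ m/s.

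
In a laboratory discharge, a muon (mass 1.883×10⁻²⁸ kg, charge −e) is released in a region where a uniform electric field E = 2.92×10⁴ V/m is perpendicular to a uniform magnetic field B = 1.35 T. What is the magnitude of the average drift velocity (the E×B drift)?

The steady drift has the magnetic force balancing the electric force, so v_d = E/B.
v_d = 2.92×10⁴/1.35 = 2.16×10⁴ m/s.

v_d ≈ 2.16×10⁴ m/s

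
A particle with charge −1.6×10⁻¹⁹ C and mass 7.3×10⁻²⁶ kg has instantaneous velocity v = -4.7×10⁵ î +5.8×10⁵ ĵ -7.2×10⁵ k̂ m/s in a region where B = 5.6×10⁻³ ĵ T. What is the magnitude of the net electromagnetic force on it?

v×B = (4030, 0, -2630) N/C.
F = q v×B = (−1.6×10⁻¹⁹ C)·(4030, 0, -2630) = (-6.45×10⁻¹⁶, 0, 4.21×10⁻¹⁶) N.
|F| = 7.70×10⁻¹⁶ N.

|F| ≈ 7.70×10⁻¹⁶ N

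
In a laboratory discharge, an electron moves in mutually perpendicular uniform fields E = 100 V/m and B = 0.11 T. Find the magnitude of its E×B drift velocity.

In crossed fields the guiding centre drifts at v_d = |E×B|/B² = E/B, independent of charge and mass.
v_d = 100/0.11 = 910 m/s.

v_d ≈ 910 m/s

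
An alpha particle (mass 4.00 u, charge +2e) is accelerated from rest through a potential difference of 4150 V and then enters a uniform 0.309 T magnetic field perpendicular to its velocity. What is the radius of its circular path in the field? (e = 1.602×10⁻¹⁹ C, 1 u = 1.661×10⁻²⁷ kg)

Acceleration: |q|V = ½mv² ⇒ v = √(2|q|V/m) = √(2·3.204×10⁻¹⁹·4150/6.644×10⁻²⁷) ≈ 6.327×10⁵ m/s.
In the field: r = mv/(|q|B) = (6.644×10⁻²⁷)(6.327×10⁵)/((3.204×10⁻¹⁹)(0.309)) ≈ 0.0425 m.

r ≈ 0.0425 m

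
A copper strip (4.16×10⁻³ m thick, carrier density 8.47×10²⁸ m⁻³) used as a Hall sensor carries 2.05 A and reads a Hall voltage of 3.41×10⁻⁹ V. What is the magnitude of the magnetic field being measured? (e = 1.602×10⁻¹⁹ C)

B ≈ 0.0939 T

From V_H = IB/(n e t), B = V_H n e t / I.
B = (3.41×10⁻⁹)(8.47×10²⁸)(1.602×10⁻¹⁹)(4.16×10⁻³)/2.05 ≈ 0.0939 T.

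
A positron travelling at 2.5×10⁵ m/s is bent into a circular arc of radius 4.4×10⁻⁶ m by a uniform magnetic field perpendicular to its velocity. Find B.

From |q|vB = mv²/r, B = mv/(|q|r).
B = (9.109×10⁻³¹)(2.5×10⁵)/((1.602×10⁻¹⁹)(4.4×10⁻⁶)) ≈ 0.32 T.

B ≈ 0.32 T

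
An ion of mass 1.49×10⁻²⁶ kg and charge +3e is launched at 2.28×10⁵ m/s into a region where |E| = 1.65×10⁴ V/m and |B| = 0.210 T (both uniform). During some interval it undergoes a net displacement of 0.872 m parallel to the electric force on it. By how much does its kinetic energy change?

ΔKE ≈ 6.91×10⁻¹⁵ J

The magnetic force is always ⟂ v and does no work; only the electric force changes KE.
ΔKE = F_E · d = |q|E d = (4.806×10⁻¹⁹)(1.65×10⁴)(0.872) ≈ 6.91×10⁻¹⁵ J.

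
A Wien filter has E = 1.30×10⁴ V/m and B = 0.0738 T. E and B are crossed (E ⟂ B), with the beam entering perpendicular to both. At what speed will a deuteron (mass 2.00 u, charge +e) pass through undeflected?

Zero net Lorentz force requires |qE| = |q v×B|, i.e. E = vB.
v = E/B = 1.30×10⁴/0.0738 = 1.76×10⁵ m/s.
The result is independent of the particle's charge and mass.

v = 1.76×10⁵ m/s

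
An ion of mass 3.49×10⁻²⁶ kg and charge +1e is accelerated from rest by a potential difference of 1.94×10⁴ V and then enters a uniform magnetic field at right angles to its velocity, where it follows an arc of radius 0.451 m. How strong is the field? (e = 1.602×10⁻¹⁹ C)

B ≈ 0.204 T

v = √(2|q|V/m) = √(2·1.602×10⁻¹⁹·1.94×10⁴/3.49×10⁻²⁶) ≈ 4.220×10⁵ m/s.
B = mv/(|q|r) = (3.49×10⁻²⁶)(4.220×10⁵)/((1.602×10⁻¹⁹)(0.451)) ≈ 0.204 T.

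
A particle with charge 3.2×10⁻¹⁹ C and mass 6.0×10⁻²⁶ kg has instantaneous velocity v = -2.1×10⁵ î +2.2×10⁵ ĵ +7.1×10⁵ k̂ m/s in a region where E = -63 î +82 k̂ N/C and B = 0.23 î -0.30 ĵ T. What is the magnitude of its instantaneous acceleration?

v×B = (2.13×10⁵, 1.63×10⁵, 1.24×10⁴) N/C.
E + v×B = (2.13×10⁵, 1.63×10⁵, 1.25×10⁴) N/C.
F = q(E + v×B) = (3.2×10⁻¹⁹ C)·(2.13×10⁵, 1.63×10⁵, 1.25×10⁴) = (6.81×10⁻¹⁴, 5.23×10⁻¹⁴, 3.99×10⁻¹⁵) N.
|a| = |F|/m = 8.596×10⁻¹⁴/6.0×10⁻²⁶ ≈ 1.43×10¹² m/s².

|a| ≈ 1.43×10¹² m/s²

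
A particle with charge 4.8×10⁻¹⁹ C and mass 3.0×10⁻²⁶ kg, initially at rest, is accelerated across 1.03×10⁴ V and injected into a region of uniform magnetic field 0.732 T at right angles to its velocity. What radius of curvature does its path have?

r ≈ 0.0490 m

Acceleration: |q|V = ½mv² ⇒ v = √(2|q|V/m) = √(2·4.8×10⁻¹⁹·1.03×10⁴/3.0×10⁻²⁶) ≈ 5.741×10⁵ m/s.
In the field: r = mv/(|q|B) = (3.0×10⁻²⁶)(5.741×10⁵)/((4.8×10⁻¹⁹)(0.732)) ≈ 0.0490 m.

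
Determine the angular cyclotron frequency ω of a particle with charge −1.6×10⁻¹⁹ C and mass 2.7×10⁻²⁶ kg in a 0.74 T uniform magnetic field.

ω = |q|B/m.
ω = (1.6×10⁻¹⁹)(0.74)/2.7×10⁻²⁶ ≈ 4.4×10⁶ rad/s.

ω ≈ 4.4×10⁶ rad/s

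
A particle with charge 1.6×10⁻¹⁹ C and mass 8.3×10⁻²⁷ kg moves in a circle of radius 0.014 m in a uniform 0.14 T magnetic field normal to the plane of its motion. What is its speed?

v ≈ 3.8×10⁴ m/s

From |q|vB = mv²/r, v = |q|Br/m.
v = (1.6×10⁻¹⁹)(0.14)(0.014)/8.3×10⁻²⁷ ≈ 3.8×10⁴ m/s.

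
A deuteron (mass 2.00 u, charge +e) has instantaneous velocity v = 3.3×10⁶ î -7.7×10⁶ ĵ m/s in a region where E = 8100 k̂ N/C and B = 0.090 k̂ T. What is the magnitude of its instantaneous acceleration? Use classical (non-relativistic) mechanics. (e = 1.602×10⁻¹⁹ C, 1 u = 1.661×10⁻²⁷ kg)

v×B = (-6.93×10⁵, -2.97×10⁵, 0) N/C.
E + v×B = (-6.93×10⁵, -2.97×10⁵, 8100) N/C.
F = q(E + v×B) = (1.602×10⁻¹⁹ C)·(-6.93×10⁵, -2.97×10⁵, 8100) = (-1.11×10⁻¹³, -4.76×10⁻¹⁴, 1.30×10⁻¹⁵) N.
|a| = |F|/m = 1.208×10⁻¹³/3.322×10⁻²⁷ ≈ 3.64×10¹³ m/s².

|a| ≈ 3.64×10¹³ m/s²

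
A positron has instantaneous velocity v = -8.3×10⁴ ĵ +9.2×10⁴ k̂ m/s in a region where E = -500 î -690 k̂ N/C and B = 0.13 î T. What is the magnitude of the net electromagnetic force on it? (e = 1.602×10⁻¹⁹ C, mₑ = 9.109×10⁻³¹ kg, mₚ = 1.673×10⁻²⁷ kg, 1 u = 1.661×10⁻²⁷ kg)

|F| ≈ 2.51×10⁻¹⁵ N

v×B = (0, 1.20×10⁴, 1.08×10⁴) N/C.
E + v×B = (-500, 1.20×10⁴, 1.01×10⁴) N/C.
F = q(E + v×B) = (1.602×10⁻¹⁹ C)·(-500, 1.20×10⁴, 1.01×10⁴) = (-8.01×10⁻¹⁷, 1.92×10⁻¹⁵, 1.62×10⁻¹⁵) N.
|F| = 2.51×10⁻¹⁵ N.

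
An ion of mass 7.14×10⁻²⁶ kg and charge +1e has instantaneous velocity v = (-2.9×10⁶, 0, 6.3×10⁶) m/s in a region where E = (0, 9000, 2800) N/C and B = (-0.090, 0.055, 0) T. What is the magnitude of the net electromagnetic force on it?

|F| ≈ 1.08×10⁻¹³ N

v×B = (-3.46×10⁵, -5.67×10⁵, -1.60×10⁵) N/C.
E + v×B = (-3.46×10⁵, -5.58×10⁵, -1.57×10⁵) N/C.
F = q(E + v×B) = (1.602×10⁻¹⁹ C)·(-3.46×10⁵, -5.58×10⁵, -1.57×10⁵) = (-5.55×10⁻¹⁴, -8.94×10⁻¹⁴, -2.51×10⁻¹⁴) N.
|F| = 1.08×10⁻¹³ N.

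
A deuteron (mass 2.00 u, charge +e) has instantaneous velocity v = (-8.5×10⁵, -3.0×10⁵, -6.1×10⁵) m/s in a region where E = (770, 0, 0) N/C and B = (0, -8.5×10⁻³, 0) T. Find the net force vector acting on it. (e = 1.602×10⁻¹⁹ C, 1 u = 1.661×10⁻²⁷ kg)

v×B = (-5180, 0, 7230) N/C.
E + v×B = (-4420, 0, 7230) N/C.
F = q(E + v×B) = (1.602×10⁻¹⁹ C)·(-4420, 0, 7230) = (-7.07×10⁻¹⁶, 0, 1.16×10⁻¹⁵) N.

F ≈ (-7.07×10⁻¹⁶, 0, 1.16×10⁻¹⁵) N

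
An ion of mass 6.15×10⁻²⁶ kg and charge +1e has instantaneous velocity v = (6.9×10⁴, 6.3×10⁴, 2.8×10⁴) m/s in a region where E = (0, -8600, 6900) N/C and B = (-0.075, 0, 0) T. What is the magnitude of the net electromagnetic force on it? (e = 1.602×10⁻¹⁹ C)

|F| ≈ 2.53×10⁻¹⁵ N

v×B = (0, -2100, 4720) N/C.
E + v×B = (0, -1.07×10⁴, 1.16×10⁴) N/C.
F = q(E + v×B) = (1.602×10⁻¹⁹ C)·(0, -1.07×10⁴, 1.16×10⁴) = (0, -1.71×10⁻¹⁵, 1.86×10⁻¹⁵) N.
|F| = 2.53×10⁻¹⁵ N.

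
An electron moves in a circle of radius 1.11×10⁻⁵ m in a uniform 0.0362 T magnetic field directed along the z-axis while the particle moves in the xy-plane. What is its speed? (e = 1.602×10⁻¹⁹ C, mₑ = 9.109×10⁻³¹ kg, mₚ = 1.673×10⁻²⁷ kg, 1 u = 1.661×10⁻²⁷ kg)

v ≈ 7.07×10⁴ m/s

From |q|vB = mv²/r, v = |q|Br/m.
v = (1.602×10⁻¹⁹)(0.0362)(1.11×10⁻⁵)/9.109×10⁻³¹ ≈ 7.07×10⁴ m/s.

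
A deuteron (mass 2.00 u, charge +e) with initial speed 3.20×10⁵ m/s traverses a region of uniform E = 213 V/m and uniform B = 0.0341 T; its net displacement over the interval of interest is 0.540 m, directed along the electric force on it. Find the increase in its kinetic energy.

ΔKE ≈ 1.84×10⁻¹⁷ J

The magnetic force is always ⟂ v and does no work; only the electric force changes KE.
ΔKE = F_E · d = |q|E d = (1.602×10⁻¹⁹)(213)(0.540) ≈ 1.84×10⁻¹⁷ J.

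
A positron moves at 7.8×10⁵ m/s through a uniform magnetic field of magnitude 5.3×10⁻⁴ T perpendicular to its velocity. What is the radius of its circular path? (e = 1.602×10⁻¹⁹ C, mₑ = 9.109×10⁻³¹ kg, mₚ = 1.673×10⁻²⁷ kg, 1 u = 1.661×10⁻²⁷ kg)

r ≈ 8.4×10⁻³ m

The magnetic force provides the centripetal force: |q|vB = mv²/r.
r = mv/(|q|B) = (9.109×10⁻³¹)(7.8×10⁵)/((1.602×10⁻¹⁹)(5.3×10⁻⁴)) ≈ 8.4×10⁻³ m.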